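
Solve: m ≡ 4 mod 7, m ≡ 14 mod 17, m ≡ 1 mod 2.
M = 7 × 17 × 2 = 238. M₁ = 34, y₁ ≡ 6 mod 7. M₂ = 14, y₂ ≡ 11 mod 17. M₃ = 119, y₃ ≡ 1 mod 2. m = 4×34×6 + 14×14×11 + 1×119×1 ≡ 235 mod 238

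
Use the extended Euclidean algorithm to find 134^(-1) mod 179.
Extended GCD: 134(-4) + 179(3) = 1. So 134^(-1) ≡ -4 ≡ 175 (mod 179). Verify: 134 × 175 = 23450 ≡ 1 (mod 179)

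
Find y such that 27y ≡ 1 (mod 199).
Since 199 is prime, by Fermat 27^(-1) ≡ 27^{197} ≡ 59 (mod 199). Verify: 27 × 59 = 1593 ≡ 1 (mod 199)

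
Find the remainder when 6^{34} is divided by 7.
By Fermat: 6^{6} ≡ 1 (mod 7). 34 = 5×6 + 4. So 6^{34} ≡ 6^{4} ≡ 1 (mod 7)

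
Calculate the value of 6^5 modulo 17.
By repeated squaring mod 17: 6^{1}≡6, 6^{2}≡2, 6^{4}≡4. Then 6^{5} = 6^{4+1} ≡ 4 × 6 ≡ 7 mod 17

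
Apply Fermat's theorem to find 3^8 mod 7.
By Fermat: 3^{6} ≡ 1 mod 7. So 3^{8} = 3^{6} · 3^{2} ≡ 3^{2} ≡ 2 mod 7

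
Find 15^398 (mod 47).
Using Fermat: 15^{46} ≡ 1 (mod 47). 398 ≡ 30 (mod 46). So 15^{398} ≡ 15^{30} ≡ 7 (mod 47)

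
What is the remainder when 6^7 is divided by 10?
By repeated squaring mod 10: 6^{1}≡6, 6^{2}≡6, 6^{4}≡6. Then 6^{7} = 6^{4+2+1} ≡ 6 × 6 × 6 ≡ 6 mod 10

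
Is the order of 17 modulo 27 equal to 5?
Powers of 17 mod 27: 17^1≡17, 17^2≡19, 17^3≡26, 17^4≡10, 17^5≡8, 17^6≡1. 17^5≡8≢1, so ord ≠ 5. No, the actual order is 6.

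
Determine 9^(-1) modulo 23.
Since 23 is prime, by Fermat 9^(-1) ≡ 9^{21} ≡ 18 (mod 23). Verify: 9 × 18 = 162 ≡ 1 (mod 23)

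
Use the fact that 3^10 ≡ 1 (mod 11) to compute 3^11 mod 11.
By Fermat: 3^{10} ≡ 1 (mod 11). So 3^{11} = 3^{10} · 3^{1} ≡ 3^{1} ≡ 3 (mod 11)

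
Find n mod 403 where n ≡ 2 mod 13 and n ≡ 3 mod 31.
M = 13 × 31 = 403. M₁ = 31, y₁ ≡ 8 mod 13. M₂ = 13, y₂ ≡ 12 mod 31. n = 2×31×8 + 3×13×12 ≡ 158 mod 403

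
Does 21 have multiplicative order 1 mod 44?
Powers of 21 mod 44: 21^1≡21, 21^2≡1. 21^1≡21≢1, so ord ≠ 1. No, the actual order is 2.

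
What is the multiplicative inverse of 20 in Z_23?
Since 23 is prime, by Fermat 20^(-1) ≡ 20^{21} ≡ 15 (mod 23). Verify: 20 × 15 = 300 ≡ 1 (mod 23)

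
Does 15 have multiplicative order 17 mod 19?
Powers of 15 mod 19: 15^1≡15, 15^2≡16, 15^3≡12, 15^4≡9, 15^5≡2, 15^6≡11, 15^7≡13, 15^8≡5, 15^9≡18, 15^10≡4, 15^11≡3, 15^12≡7, 15^13≡10, 15^14≡17, 15^15≡8, 15^16≡6, 15^17≡14, 15^18≡1. 15^17≡14≢1, so ord ≠ 17. No, the actual order is 18.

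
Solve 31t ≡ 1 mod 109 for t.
Since 109 is prime, by Fermat 31^(-1) ≡ 31^{107} ≡ 102 mod 109. Verify: 31 × 102 = 3162 ≡ 1 mod 109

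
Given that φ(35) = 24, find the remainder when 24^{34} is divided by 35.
By Euler: 24^{24} ≡ 1 mod 35 since gcd(24, 35) = 1. 34 = 1×24 + 10. So 24^{34} ≡ 24^{10} ≡ 11 mod 35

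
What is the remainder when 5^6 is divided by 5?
By repeated squaring mod 5: 5^{1}≡0, 5^{2}≡0, 5^{4}≡0. Then 5^{6} = 5^{4+2} ≡ 0 × 0 ≡ 0 mod 5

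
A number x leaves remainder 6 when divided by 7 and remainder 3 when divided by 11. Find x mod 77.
M = 7 × 11 = 77. M₁ = 11, y₁ ≡ 2 mod 7. M₂ = 7, y₂ ≡ 8 mod 11. x = 6×11×2 + 3×7×8 ≡ 69 mod 77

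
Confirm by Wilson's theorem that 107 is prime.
(106)! mod 107 = 106. Since this equals -1 (mod 107), Wilson confirms 107 is prime.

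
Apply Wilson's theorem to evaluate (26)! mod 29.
(28)! = (26)! × (27) × (28) ≡ -1 (mod 29). So (26)! ≡ -1 × [(28)(27)]^(-1) ≡ 14 (mod 29)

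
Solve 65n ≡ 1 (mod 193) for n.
Since 193 is prime, by Fermat 65^(-1) ≡ 65^{191} ≡ 98 (mod 193). Verify: 65 × 98 = 6370 ≡ 1 (mod 193)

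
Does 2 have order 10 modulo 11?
ord_11(2) divides 10. For each prime q|10: 2^{5}≡10, 2^{2}≡4, none ≡ 1. So 2 has order 10 and is a primitive root mod 11.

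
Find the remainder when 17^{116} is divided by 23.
By Fermat: 17^{22} ≡ 1 mod 23. 116 = 5×22 + 6. So 17^{116} ≡ 17^{6} ≡ 12 mod 23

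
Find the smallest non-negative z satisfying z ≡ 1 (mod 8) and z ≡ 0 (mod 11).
M = 8 × 11 = 88. M₁ = 11, y₁ ≡ 3 (mod 8). M₂ = 8, y₂ ≡ 7 (mod 11). z = 1×11×3 + 0×8×7 ≡ 33 (mod 88)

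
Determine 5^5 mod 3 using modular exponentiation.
Using Fermat: 5^{2} ≡ 1 (mod 3). 5 ≡ 1 (mod 2). So 5^{5} ≡ 5^{1} ≡ 2 (mod 3)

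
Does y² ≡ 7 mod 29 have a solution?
By Euler's criterion: 7^{14} ≡ 1 mod 29. Since this equals 1, 7 is a QR.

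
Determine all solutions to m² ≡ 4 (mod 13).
The square roots of 4 mod 13 are 11 and 2. Verify: 11² = 121 ≡ 4 (mod 13)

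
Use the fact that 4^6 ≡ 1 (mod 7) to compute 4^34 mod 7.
By Fermat: 4^{6} ≡ 1 (mod 7). 34 = 5×6 + 4. So 4^{34} ≡ 4^{4} ≡ 4 (mod 7)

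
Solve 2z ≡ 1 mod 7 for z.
Since 7 is prime, by Fermat 2^(-1) ≡ 2^{5} ≡ 4 mod 7. Verify: 2 × 4 = 8 ≡ 1 mod 7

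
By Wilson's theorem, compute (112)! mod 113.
By Wilson's theorem, (112)! ≡ -1 ≡ 112 mod 113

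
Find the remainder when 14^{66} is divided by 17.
By Fermat: 14^{16} ≡ 1 (mod 17). 66 = 4×16 + 2. So 14^{66} ≡ 14^{2} ≡ 9 (mod 17)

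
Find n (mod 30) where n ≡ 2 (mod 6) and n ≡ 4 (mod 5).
M = 6 × 5 = 30. M₁ = 5, y₁ ≡ 5 (mod 6). M₂ = 6, y₂ ≡ 1 (mod 5). n = 2×5×5 + 4×6×1 ≡ 14 (mod 30)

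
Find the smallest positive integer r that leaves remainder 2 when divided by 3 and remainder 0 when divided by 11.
M = 3 × 11 = 33. M₁ = 11, y₁ ≡ 2 (mod 3). M₂ = 3, y₂ ≡ 4 (mod 11). r = 2×11×2 + 0×3×4 ≡ 11 (mod 33)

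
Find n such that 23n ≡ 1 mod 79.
Since 79 is prime, by Fermat 23^(-1) ≡ 23^{77} ≡ 55 mod 79. Verify: 23 × 55 = 1265 ≡ 1 mod 79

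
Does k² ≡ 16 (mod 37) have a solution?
By Euler's criterion: 16^{18} ≡ 1 (mod 37). Since this equals 1, 16 is a QR.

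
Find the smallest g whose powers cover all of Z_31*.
g = 3. Powers: [3, 9, 27, 19, 26, 16, 17, 20, 29, 25, ...] generates all 30 non-zero residues.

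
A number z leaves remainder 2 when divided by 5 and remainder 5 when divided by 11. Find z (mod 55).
M = 5 × 11 = 55. M₁ = 11, y₁ ≡ 1 (mod 5). M₂ = 5, y₂ ≡ 9 (mod 11). z = 2×11×1 + 5×5×9 ≡ 27 (mod 55)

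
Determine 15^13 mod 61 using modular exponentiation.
By repeated squaring mod 61: 15^{1}≡15, 15^{2}≡42, 15^{4}≡56, 15^{8}≡25. Then 15^{13} = 15^{8+4+1} ≡ 25 × 56 × 15 ≡ 16 mod 61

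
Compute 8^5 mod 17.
By repeated squaring (mod 17): 8^{1}≡8, 8^{2}≡13, 8^{4}≡16. Then 8^{5} = 8^{4+1} ≡ 16 × 8 ≡ 9 (mod 17)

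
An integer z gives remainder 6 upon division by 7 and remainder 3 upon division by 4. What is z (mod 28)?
M = 7 × 4 = 28. M₁ = 4, y₁ ≡ 2 (mod 7). M₂ = 7, y₂ ≡ 3 (mod 4). z = 6×4×2 + 3×7×3 ≡ 27 (mod 28)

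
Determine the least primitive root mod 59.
g = 2. Powers: [2, 4, 8, 16, 32, 5, 10, ...] generates all 58 non-zero residues.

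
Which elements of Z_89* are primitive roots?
There are φ(88) = 40 primitive roots mod 89: {3, 6, 7, 13, 14, 15, 19, 23, 24, 26, 27, 28, 29, 30, 31, 33, 35, 38, 41, 43, 46, 48, 51, 54, 56, 58, 59, 60, 61, 62, 63, 65, 66, 70, 74, 75, 76, 82, 83, 86}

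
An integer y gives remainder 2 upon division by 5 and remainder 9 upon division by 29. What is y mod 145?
M = 5 × 29 = 145. M₁ = 29, y₁ ≡ 4 mod 5. M₂ = 5, y₂ ≡ 6 mod 29. y = 2×29×4 + 9×5×6 ≡ 67 mod 145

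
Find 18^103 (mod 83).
Using Fermat: 18^{82} ≡ 1 (mod 83). 103 ≡ 21 (mod 82). So 18^{103} ≡ 18^{21} ≡ 56 (mod 83)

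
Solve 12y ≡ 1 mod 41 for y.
Since 41 is prime, by Fermat 12^(-1) ≡ 12^{39} ≡ 24 mod 41. Verify: 12 × 24 = 288 ≡ 1 mod 41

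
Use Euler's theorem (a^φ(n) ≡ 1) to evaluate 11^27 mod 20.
By Euler: 11^{8} ≡ 1 (mod 20) since gcd(11, 20) = 1. 27 = 3×8 + 3. So 11^{27} ≡ 11^{3} ≡ 11 (mod 20)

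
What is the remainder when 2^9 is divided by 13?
By repeated squaring (mod 13): 2^{1}≡2, 2^{2}≡4, 2^{4}≡3, 2^{8}≡9. Then 2^{9} = 2^{8+1} ≡ 9 × 2 ≡ 5 (mod 13)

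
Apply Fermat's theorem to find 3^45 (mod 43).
By Fermat: 3^{42} ≡ 1 (mod 43). So 3^{45} = 3^{42} · 3^{3} ≡ 3^{3} ≡ 27 (mod 43)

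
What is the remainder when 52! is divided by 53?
By Wilson's theorem, (52)! ≡ -1 ≡ 52 (mod 53)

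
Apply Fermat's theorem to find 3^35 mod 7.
By Fermat: 3^{6} ≡ 1 mod 7. 35 = 5×6 + 5. So 3^{35} ≡ 3^{5} ≡ 5 mod 7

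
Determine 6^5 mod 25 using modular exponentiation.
By repeated squaring (mod 25): 6^{1}≡6, 6^{2}≡11, 6^{4}≡21. Then 6^{5} = 6^{4+1} ≡ 21 × 6 ≡ 1 (mod 25)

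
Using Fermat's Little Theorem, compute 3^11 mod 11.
By Fermat: 3^{10} ≡ 1 (mod 11). So 3^{11} = 3^{10} · 3^{1} ≡ 3^{1} ≡ 3 (mod 11)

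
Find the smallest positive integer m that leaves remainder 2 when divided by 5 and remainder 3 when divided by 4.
M = 5 × 4 = 20. M₁ = 4, y₁ ≡ 4 (mod 5). M₂ = 5, y₂ ≡ 1 (mod 4). m = 2×4×4 + 3×5×1 ≡ 7 (mod 20)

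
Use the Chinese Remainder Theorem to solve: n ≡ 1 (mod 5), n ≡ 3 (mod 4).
M = 5 × 4 = 20. M₁ = 4, y₁ ≡ 4 (mod 5). M₂ = 5, y₂ ≡ 1 (mod 4). n = 1×4×4 + 3×5×1 ≡ 11 (mod 20)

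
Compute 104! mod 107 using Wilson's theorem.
(106)! = (104)! × (105) × (106) ≡ -1 mod 107. So (104)! ≡ -1 × [(106)(105)]^(-1) ≡ 53 mod 107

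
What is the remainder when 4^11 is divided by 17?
By repeated squaring mod 17: 4^{1}≡4, 4^{2}≡16, 4^{4}≡1, 4^{8}≡1. Then 4^{11} = 4^{8+2+1} ≡ 1 × 16 × 4 ≡ 13 mod 17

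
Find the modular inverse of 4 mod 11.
Since 11 is prime, by Fermat 4^(-1) ≡ 4^{9} ≡ 3 mod 11. Verify: 4 × 3 = 12 ≡ 1 mod 11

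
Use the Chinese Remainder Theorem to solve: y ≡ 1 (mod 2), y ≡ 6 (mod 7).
M = 2 × 7 = 14. M₁ = 7, y₁ ≡ 1 (mod 2). M₂ = 2, y₂ ≡ 4 (mod 7). y = 1×7×1 + 6×2×4 ≡ 13 (mod 14)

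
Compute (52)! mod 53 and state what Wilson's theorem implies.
(52)! mod 53 = 52. Since this equals -1 mod 53, Wilson confirms 53 is prime.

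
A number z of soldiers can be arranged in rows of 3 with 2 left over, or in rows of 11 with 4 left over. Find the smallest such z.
M = 3 × 11 = 33. M₁ = 11, y₁ ≡ 2 mod 3. M₂ = 3, y₂ ≡ 4 mod 11. z = 2×11×2 + 4×3×4 ≡ 26 mod 33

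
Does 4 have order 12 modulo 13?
4^{6} ≡ 1 (mod 13) and 6 < 12, so ord_13(4) = 6 ≠ 12 and 4 is not a primitive root.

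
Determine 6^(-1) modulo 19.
Since 19 is prime, by Fermat 6^(-1) ≡ 6^{17} ≡ 16 (mod 19). Verify: 6 × 16 = 96 ≡ 1 (mod 19)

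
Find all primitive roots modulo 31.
There are φ(30) = 8 primitive roots mod 31: {3, 11, 12, 13, 17, 21, 22, 24}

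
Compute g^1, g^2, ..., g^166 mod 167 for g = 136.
136^1, 136^2, ..., 136^{166} mod 167: [136, 126, 102, 11, 160, 50, 120, 121, 90, 49, 151, 162, 155, 38, 158, 112, 35, 84, 68, 63, 51, 89, 80, 25, 60, 144, 45, 108, 159, 81, 161, 19, 79, 56, 101, 42, 34, 115, 109, 128, 40, 96, 30, 72, 106, 54, 163, 124, 164, 93, 123, 28, 134, 21, 17, 141, 138, 64, 20, 48, 15, 36, 53, 27, 165, 62, 82, 130, 145, 14, 67, 94, 92, 154, 69, 32, 10, 24, 91, 18, 110, 97, 166, 31, 41, 65, 156, 7, 117, 47, 46, 77, 118, 16, 5, 12, 129, 9, 55, 132, 83, 99, 104, 116, 78, 87, 142, 107, 23, 122, 59, 8, 86, 6, 148, 88, 111, 66, 125, 133, 52, 58, 39, 127, 71, 137, 95, 61, 113, 4, 43, 3, 74, 44, 139, 33, 146, 150, 26, 29, 103, 147, 119, 152, 131, 114, 140, 2, 105, 85, 37, 22, 153, 100, 73, 75, 13, 98, 135, 157, 143, 76, 149, 57, 70, 1]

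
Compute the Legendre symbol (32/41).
(32/41) = 32^{20} mod 41 = 1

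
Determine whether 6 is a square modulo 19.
By Euler's criterion: 6^{9} ≡ 1 mod 19. Since this equals 1, 6 is a QR.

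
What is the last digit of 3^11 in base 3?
By repeated squaring (mod 3): 3^{1}≡0, 3^{2}≡0, 3^{4}≡0, 3^{8}≡0. Then 3^{11} = 3^{8+2+1} ≡ 0 × 0 × 0 ≡ 0 (mod 3)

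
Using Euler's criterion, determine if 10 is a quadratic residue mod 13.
By Euler's criterion: 10^{6} ≡ 1 (mod 13). Since this equals 1, 10 is a QR.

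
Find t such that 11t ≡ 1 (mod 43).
Since 43 is prime, by Fermat 11^(-1) ≡ 11^{41} ≡ 4 (mod 43). Verify: 11 × 4 = 44 ≡ 1 (mod 43)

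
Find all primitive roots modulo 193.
There are φ(192) = 64 primitive roots mod 193: {5, 10, 15, 17, 19, 22, 26, 30, 34, 37, 38, 40, 41, 44, 45, 47, 51, 52, 53, 57, 58, 61, 66, 70, 73, 77, 78, 79, 80, 82, 90, 91, 102, 103, 111, 113, 114, 115, 116, 120, 123, 127, 132, 135, 136, 140, 141, 142, 146, 148, 149, 152, 153, 155, 156, 159, 163, 167, 171, 174, 176, 178, 183, 188}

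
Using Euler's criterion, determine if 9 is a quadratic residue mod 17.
By Euler's criterion: 9^{8} ≡ 1 (mod 17). Since this equals 1, 9 is a QR.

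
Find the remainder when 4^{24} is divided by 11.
By Fermat: 4^{10} ≡ 1 mod 11. 24 = 2×10 + 4. So 4^{24} ≡ 4^{4} ≡ 3 mod 11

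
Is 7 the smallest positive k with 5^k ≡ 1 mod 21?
Powers of 5 mod 21: 5^1≡5, 5^2≡4, 5^3≡20, 5^4≡16, 5^5≡17, 5^6≡1. Already 5^6≡1, so the order is 6 < 7. No, the actual order is 6.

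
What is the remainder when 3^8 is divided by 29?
By repeated squaring (mod 29): 3^{1}≡3, 3^{2}≡9, 3^{4}≡23, 3^{8}≡7. So 3^{8} ≡ 7 (mod 29)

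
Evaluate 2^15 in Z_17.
By repeated squaring (mod 17): 2^{1}≡2, 2^{2}≡4, 2^{4}≡16, 2^{8}≡1. Then 2^{15} = 2^{8+4+2+1} ≡ 1 × 16 × 4 × 2 ≡ 9 (mod 17)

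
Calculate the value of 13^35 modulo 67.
By repeated squaring mod 67: 13^{1}≡13, 13^{2}≡35, 13^{4}≡19, 13^{8}≡26, 13^{16}≡6, 13^{32}≡36. Then 13^{35} = 13^{32+2+1} ≡ 36 × 35 × 13 ≡ 32 mod 67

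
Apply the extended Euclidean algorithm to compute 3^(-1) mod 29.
Extended GCD: 3(10) + 29(-1) = 1. So 3^(-1) ≡ 10 mod 29. Verify: 3 × 10 = 30 ≡ 1 mod 29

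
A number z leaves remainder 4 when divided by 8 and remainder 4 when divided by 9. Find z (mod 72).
M = 8 × 9 = 72. M₁ = 9, y₁ ≡ 1 (mod 8). M₂ = 8, y₂ ≡ 8 (mod 9). z = 4×9×1 + 4×8×8 ≡ 4 (mod 72)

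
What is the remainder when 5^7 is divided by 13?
By repeated squaring (mod 13): 5^{1}≡5, 5^{2}≡12, 5^{4}≡1. Then 5^{7} = 5^{4+2+1} ≡ 1 × 12 × 5 ≡ 8 (mod 13)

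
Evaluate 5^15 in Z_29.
By repeated squaring (mod 29): 5^{1}≡5, 5^{2}≡25, 5^{4}≡16, 5^{8}≡24. Then 5^{15} = 5^{8+4+2+1} ≡ 24 × 16 × 25 × 5 ≡ 5 (mod 29)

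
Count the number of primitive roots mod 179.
Number of primitive roots mod 179 = φ(p-1) = φ(178) = 88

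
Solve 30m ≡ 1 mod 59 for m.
Since 59 is prime, by Fermat 30^(-1) ≡ 30^{57} ≡ 2 mod 59. Verify: 30 × 2 = 60 ≡ 1 mod 59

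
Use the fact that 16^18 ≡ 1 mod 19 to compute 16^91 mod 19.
By Fermat: 16^{18} ≡ 1 mod 19. 91 = 5×18 + 1. So 16^{91} ≡ 16^{1} ≡ 16 mod 19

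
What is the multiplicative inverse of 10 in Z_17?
Since 17 is prime, by Fermat 10^(-1) ≡ 10^{15} ≡ 12 (mod 17). Verify: 10 × 12 = 120 ≡ 1 (mod 17)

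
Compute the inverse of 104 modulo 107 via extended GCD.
Extended GCD: 104(-36) + 107(35) = 1. So 104^(-1) ≡ -36 ≡ 71 (mod 107). Verify: 104 × 71 = 7384 ≡ 1 (mod 107)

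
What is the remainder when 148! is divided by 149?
By Wilson's theorem, (148)! ≡ -1 ≡ 148 (mod 149)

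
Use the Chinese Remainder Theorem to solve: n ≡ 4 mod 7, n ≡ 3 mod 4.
M = 7 × 4 = 28. M₁ = 4, y₁ ≡ 2 mod 7. M₂ = 7, y₂ ≡ 3 mod 4. n = 4×4×2 + 3×7×3 ≡ 11 mod 28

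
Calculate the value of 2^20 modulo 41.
By repeated squaring mod 41: 2^{1}≡2, 2^{2}≡4, 2^{4}≡16, 2^{8}≡10, 2^{16}≡18. Then 2^{20} = 2^{16+4} ≡ 18 × 16 ≡ 1 mod 41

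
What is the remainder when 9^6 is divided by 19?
By repeated squaring mod 19: 9^{1}≡9, 9^{2}≡5, 9^{4}≡6. Then 9^{6} = 9^{4+2} ≡ 6 × 5 ≡ 11 mod 19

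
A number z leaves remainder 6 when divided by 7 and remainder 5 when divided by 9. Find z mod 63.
M = 7 × 9 = 63. M₁ = 9, y₁ ≡ 4 mod 7. M₂ = 7, y₂ ≡ 4 mod 9. z = 6×9×4 + 5×7×4 ≡ 41 mod 63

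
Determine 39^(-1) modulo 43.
Since 43 is prime, by Fermat 39^(-1) ≡ 39^{41} ≡ 32 (mod 43). Verify: 39 × 32 = 1248 ≡ 1 (mod 43)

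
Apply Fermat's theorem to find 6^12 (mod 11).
By Fermat: 6^{10} ≡ 1 (mod 11). So 6^{12} = 6^{10} · 6^{2} ≡ 6^{2} ≡ 3 (mod 11)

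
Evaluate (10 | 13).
(10/13) = 10^{6} mod 13 = 1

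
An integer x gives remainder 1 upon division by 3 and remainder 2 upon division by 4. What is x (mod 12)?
M = 3 × 4 = 12. M₁ = 4, y₁ ≡ 1 (mod 3). M₂ = 3, y₂ ≡ 3 (mod 4). x = 1×4×1 + 2×3×3 ≡ 10 (mod 12)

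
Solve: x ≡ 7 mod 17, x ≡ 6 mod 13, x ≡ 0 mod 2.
M = 17 × 13 × 2 = 442. M₁ = 26, y₁ ≡ 2 mod 17. M₂ = 34, y₂ ≡ 5 mod 13. M₃ = 221, y₃ ≡ 1 mod 2. x = 7×26×2 + 6×34×5 + 0×221×1 ≡ 58 mod 442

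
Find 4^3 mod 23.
4^{3} = 64 ≡ 18 mod 23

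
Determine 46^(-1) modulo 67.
Since 67 is prime, by Fermat 46^(-1) ≡ 46^{65} ≡ 51 (mod 67). Verify: 46 × 51 = 2346 ≡ 1 (mod 67)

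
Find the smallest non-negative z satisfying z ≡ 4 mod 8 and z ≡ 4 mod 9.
M = 8 × 9 = 72. M₁ = 9, y₁ ≡ 1 mod 8. M₂ = 8, y₂ ≡ 8 mod 9. z = 4×9×1 + 4×8×8 ≡ 4 mod 72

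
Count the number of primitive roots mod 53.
There are φ(53-1) = φ(52) = 24 primitive roots modulo 53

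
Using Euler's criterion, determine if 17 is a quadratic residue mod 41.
By Euler's criterion: 17^{20} ≡ 40 mod 41. Since this equals -1 (≡ 40), 17 is not a QR.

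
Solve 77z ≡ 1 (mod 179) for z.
Since 179 is prime, by Fermat 77^(-1) ≡ 77^{177} ≡ 93 (mod 179). Verify: 77 × 93 = 7161 ≡ 1 (mod 179)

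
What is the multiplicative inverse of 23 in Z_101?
Since 101 is prime, by Fermat 23^(-1) ≡ 23^{99} ≡ 22 mod 101. Verify: 23 × 22 = 506 ≡ 1 mod 101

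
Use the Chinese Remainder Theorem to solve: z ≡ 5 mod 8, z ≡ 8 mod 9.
M = 8 × 9 = 72. M₁ = 9, y₁ ≡ 1 mod 8. M₂ = 8, y₂ ≡ 8 mod 9. z = 5×9×1 + 8×8×8 ≡ 53 mod 72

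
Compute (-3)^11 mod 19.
By repeated squaring mod 19: (-3)^{1}≡16, (-3)^{2}≡9, (-3)^{4}≡5, (-3)^{8}≡6. Then (-3)^{11} = (-3)^{8+2+1} ≡ 6 × 9 × 16 ≡ 9 mod 19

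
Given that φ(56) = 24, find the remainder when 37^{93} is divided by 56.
By Euler: 37^{24} ≡ 1 (mod 56) since gcd(37, 56) = 1. 93 = 3×24 + 21. So 37^{93} ≡ 37^{21} ≡ 29 (mod 56)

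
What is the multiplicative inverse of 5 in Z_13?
Since 13 is prime, by Fermat 5^(-1) ≡ 5^{11} ≡ 8 mod 13. Verify: 5 × 8 = 40 ≡ 1 mod 13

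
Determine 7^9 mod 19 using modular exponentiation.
By repeated squaring mod 19: 7^{1}≡7, 7^{2}≡11, 7^{4}≡7, 7^{8}≡11. Then 7^{9} = 7^{8+1} ≡ 11 × 7 ≡ 1 mod 19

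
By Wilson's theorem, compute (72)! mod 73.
By Wilson's theorem, (72)! ≡ -1 ≡ 72 mod 73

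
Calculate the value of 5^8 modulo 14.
By repeated squaring (mod 14): 5^{1}≡5, 5^{2}≡11, 5^{4}≡9, 5^{8}≡11. So 5^{8} ≡ 11 (mod 14)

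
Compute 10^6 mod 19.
By repeated squaring mod 19: 10^{1}≡10, 10^{2}≡5, 10^{4}≡6. Then 10^{6} = 10^{4+2} ≡ 6 × 5 ≡ 11 mod 19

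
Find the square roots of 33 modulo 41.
The square roots of 33 mod 41 are 19 and 22. Verify: 19² = 361 ≡ 33 (mod 41)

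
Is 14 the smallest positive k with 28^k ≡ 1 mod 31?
Powers of 28 mod 31: 28^1≡28, 28^2≡9, 28^3≡4, 28^4≡19, 28^5≡5, 28^6≡16, 28^7≡14, 28^8≡20, 28^9≡2, 28^10≡25, 28^11≡18, 28^12≡8, 28^13≡7, 28^14≡10, 28^15≡1. 28^14≡10≢1, so ord ≠ 14. No, the actual order is 15.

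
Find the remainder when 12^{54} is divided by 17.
By Fermat: 12^{16} ≡ 1 (mod 17). 54 = 3×16 + 6. So 12^{54} ≡ 12^{6} ≡ 2 (mod 17)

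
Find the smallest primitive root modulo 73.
g = 5. For each prime q|72: 5^{36}≡72, 5^{24}≡8, none ≡ 1, so ord_73(5) = 72 and 5 is a primitive root.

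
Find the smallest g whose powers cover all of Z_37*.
g = 2. For each prime q|36: 2^{18}≡36, 2^{12}≡26, none ≡ 1, so ord_37(2) = 36 and 2 is a primitive root.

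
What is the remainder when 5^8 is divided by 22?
By repeated squaring (mod 22): 5^{1}≡5, 5^{2}≡3, 5^{4}≡9, 5^{8}≡15. So 5^{8} ≡ 15 (mod 22)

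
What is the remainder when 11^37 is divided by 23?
Using Fermat: 11^{22} ≡ 1 mod 23. 37 ≡ 15 mod 22. So 11^{37} ≡ 11^{15} ≡ 10 mod 23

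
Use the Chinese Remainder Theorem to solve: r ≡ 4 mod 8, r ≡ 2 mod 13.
M = 8 × 13 = 104. M₁ = 13, y₁ ≡ 5 mod 8. M₂ = 8, y₂ ≡ 5 mod 13. r = 4×13×5 + 2×8×5 ≡ 28 mod 104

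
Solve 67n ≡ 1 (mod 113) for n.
Since 113 is prime, by Fermat 67^(-1) ≡ 67^{111} ≡ 27 (mod 113). Verify: 67 × 27 = 1809 ≡ 1 (mod 113)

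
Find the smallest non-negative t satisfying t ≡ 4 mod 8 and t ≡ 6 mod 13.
M = 8 × 13 = 104. M₁ = 13, y₁ ≡ 5 mod 8. M₂ = 8, y₂ ≡ 5 mod 13. t = 4×13×5 + 6×8×5 ≡ 84 mod 104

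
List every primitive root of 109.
There are φ(108) = 36 primitive roots mod 109: {6, 10, 11, 13, 14, 18, 24, 30, 37, 39, 40, 42, 44, 47, 50, 51, 52, 53, 56, 57, 58, 59, 62, 65, 67, 69, 70, 72, 79, 85, 91, 95, 96, 98, 99, 103}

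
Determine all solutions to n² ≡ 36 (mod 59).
The square roots of 36 mod 59 are 53 and 6. Verify: 53² = 2809 ≡ 36 (mod 59)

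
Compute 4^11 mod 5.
Using Fermat: 4^{4} ≡ 1 mod 5. 11 ≡ 3 mod 4. So 4^{11} ≡ 4^{3} ≡ 4 mod 5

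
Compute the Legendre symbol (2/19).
(2/19) = 2^{9} mod 19 = -1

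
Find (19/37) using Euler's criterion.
(19/37) = 19^{18} mod 37 = -1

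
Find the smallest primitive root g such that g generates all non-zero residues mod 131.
g = 2. For each prime q|130: 2^{65}≡130, 2^{26}≡53, 2^{10}≡107, none ≡ 1, so ord_131(2) = 130 and 2 is a primitive root.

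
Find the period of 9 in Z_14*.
Powers of 9 mod 14: 9^1≡9, 9^2≡11, 9^3≡1. Order = 3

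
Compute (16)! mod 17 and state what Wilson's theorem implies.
(16)! mod 17 = 16. Since this equals -1 mod 17, Wilson confirms 17 is prime.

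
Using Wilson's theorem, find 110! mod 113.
(112)! = (110)! × (111) × (112) ≡ -1 mod 113. So (110)! ≡ -1 × [(112)(111)]^(-1) ≡ 56 mod 113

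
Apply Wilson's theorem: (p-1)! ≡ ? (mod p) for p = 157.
By Wilson's theorem, (156)! ≡ -1 ≡ 156 (mod 157)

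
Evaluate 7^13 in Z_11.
Using Fermat: 7^{10} ≡ 1 mod 11. 13 ≡ 3 mod 10. So 7^{13} ≡ 7^{3} ≡ 2 mod 11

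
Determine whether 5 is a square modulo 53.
By Euler's criterion: 5^{26} ≡ 52 mod 53. Since this equals -1 (≡ 52), 5 is not a QR.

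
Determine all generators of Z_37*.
There are φ(36) = 12 primitive roots mod 37: {2, 5, 13, 15, 17, 18, 19, 20, 22, 24, 32, 35}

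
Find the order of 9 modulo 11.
Powers of 9 mod 11: 9^1≡9, 9^2≡4, 9^3≡3, 9^4≡5, 9^5≡1. ord_11(9) = 5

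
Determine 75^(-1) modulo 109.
Since 109 is prime, by Fermat 75^(-1) ≡ 75^{107} ≡ 16 mod 109. Verify: 75 × 16 = 1200 ≡ 1 mod 109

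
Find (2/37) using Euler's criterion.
(2/37) = 2^{18} mod 37 = -1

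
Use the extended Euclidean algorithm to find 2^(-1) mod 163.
Extended GCD: 2(-81) + 163(1) = 1. So 2^(-1) ≡ -81 ≡ 82 (mod 163). Verify: 2 × 82 = 164 ≡ 1 (mod 163)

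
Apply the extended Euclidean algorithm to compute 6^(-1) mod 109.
Extended GCD: 6(-18) + 109(1) = 1. So 6^(-1) ≡ -18 ≡ 91 (mod 109). Verify: 6 × 91 = 546 ≡ 1 (mod 109)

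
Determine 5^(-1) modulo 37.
Since 37 is prime, by Fermat 5^(-1) ≡ 5^{35} ≡ 15 mod 37. Verify: 5 × 15 = 75 ≡ 1 mod 37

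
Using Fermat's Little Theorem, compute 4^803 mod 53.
By Fermat: 4^{52} ≡ 1 (mod 53). 803 ≡ 23 (mod 52). So 4^{803} ≡ 4^{23} ≡ 29 (mod 53)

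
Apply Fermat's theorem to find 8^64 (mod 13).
By Fermat: 8^{12} ≡ 1 (mod 13). 64 = 5×12 + 4. So 8^{64} ≡ 8^{4} ≡ 1 (mod 13)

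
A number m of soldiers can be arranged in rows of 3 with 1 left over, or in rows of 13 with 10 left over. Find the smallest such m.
M = 3 × 13 = 39. M₁ = 13, y₁ ≡ 1 mod 3. M₂ = 3, y₂ ≡ 9 mod 13. m = 1×13×1 + 10×3×9 ≡ 10 mod 39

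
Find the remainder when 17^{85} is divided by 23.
By Fermat: 17^{22} ≡ 1 (mod 23). 85 = 3×22 + 19. So 17^{85} ≡ 17^{19} ≡ 5 (mod 23)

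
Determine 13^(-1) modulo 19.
Since 19 is prime, by Fermat 13^(-1) ≡ 13^{17} ≡ 3 (mod 19). Verify: 13 × 3 = 39 ≡ 1 (mod 19)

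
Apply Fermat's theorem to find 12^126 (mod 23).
By Fermat: 12^{22} ≡ 1 (mod 23). 126 = 5×22 + 16. So 12^{126} ≡ 12^{16} ≡ 18 (mod 23)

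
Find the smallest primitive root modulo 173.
g = 2. For each prime q|172: 2^{86}≡172, 2^{4}≡16, none ≡ 1, so ord_173(2) = 172 and 2 is a primitive root.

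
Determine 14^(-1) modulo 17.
Since 17 is prime, by Fermat 14^(-1) ≡ 14^{15} ≡ 11 mod 17. Verify: 14 × 11 = 154 ≡ 1 mod 17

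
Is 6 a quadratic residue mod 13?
By Euler's criterion: 6^{6} ≡ 12 (mod 13). Since this equals -1 (≡ 12), 6 is not a QR.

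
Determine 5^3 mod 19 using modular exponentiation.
5^{3} = 125 ≡ 11 (mod 19)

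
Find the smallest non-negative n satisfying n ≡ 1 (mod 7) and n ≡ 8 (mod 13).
M = 7 × 13 = 91. M₁ = 13, y₁ ≡ 6 (mod 7). M₂ = 7, y₂ ≡ 2 (mod 13). n = 1×13×6 + 8×7×2 ≡ 8 (mod 91)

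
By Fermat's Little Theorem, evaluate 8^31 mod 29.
By Fermat: 8^{28} ≡ 1 mod 29. So 8^{31} = 8^{28} · 8^{3} ≡ 8^{3} ≡ 19 mod 29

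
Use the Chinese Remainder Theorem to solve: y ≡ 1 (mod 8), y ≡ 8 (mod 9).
M = 8 × 9 = 72. M₁ = 9, y₁ ≡ 1 (mod 8). M₂ = 8, y₂ ≡ 8 (mod 9). y = 1×9×1 + 8×8×8 ≡ 17 (mod 72)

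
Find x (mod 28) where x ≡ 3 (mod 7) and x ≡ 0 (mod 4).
M = 7 × 4 = 28. M₁ = 4, y₁ ≡ 2 (mod 7). M₂ = 7, y₂ ≡ 3 (mod 4). x = 3×4×2 + 0×7×3 ≡ 24 (mod 28)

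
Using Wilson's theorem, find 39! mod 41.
(40)! = (39)! × (40) ≡ -1 mod 41. So (39)! ≡ -1 × (40)^(-1) ≡ (-1)×(-1) = 1 mod 41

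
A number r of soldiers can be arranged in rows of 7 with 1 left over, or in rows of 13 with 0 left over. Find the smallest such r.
M = 7 × 13 = 91. M₁ = 13, y₁ ≡ 6 mod 7. M₂ = 7, y₂ ≡ 2 mod 13. r = 1×13×6 + 0×7×2 ≡ 78 mod 91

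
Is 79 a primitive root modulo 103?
79^{17} ≡ 1 mod 103 and 17 < 102, so ord_103(79) = 17 ≠ 102 and 79 is not a primitive root.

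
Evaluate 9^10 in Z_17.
By repeated squaring mod 17: 9^{1}≡9, 9^{2}≡13, 9^{4}≡16, 9^{8}≡1. Then 9^{10} = 9^{8+2} ≡ 1 × 13 ≡ 13 mod 17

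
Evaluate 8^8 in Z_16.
By repeated squaring mod 16: 8^{1}≡8, 8^{2}≡0, 8^{4}≡0, 8^{8}≡0. So 8^{8} ≡ 0 mod 16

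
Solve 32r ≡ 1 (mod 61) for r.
Since 61 is prime, by Fermat 32^(-1) ≡ 32^{59} ≡ 21 (mod 61). Verify: 32 × 21 = 672 ≡ 1 (mod 61)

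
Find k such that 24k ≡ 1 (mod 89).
Since 89 is prime, by Fermat 24^(-1) ≡ 24^{87} ≡ 26 (mod 89). Verify: 24 × 26 = 624 ≡ 1 (mod 89)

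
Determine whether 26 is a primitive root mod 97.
ord_97(26) divides 96. For each prime q|96: 26^{48}≡96, 26^{32}≡61, none ≡ 1. So 26 has order 96 and is a primitive root mod 97.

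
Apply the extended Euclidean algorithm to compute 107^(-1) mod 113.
Extended GCD: 107(-19) + 113(18) = 1. So 107^(-1) ≡ -19 ≡ 94 mod 113. Verify: 107 × 94 = 10058 ≡ 1 mod 113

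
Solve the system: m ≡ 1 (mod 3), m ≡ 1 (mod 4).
M = 3 × 4 = 12. M₁ = 4, y₁ ≡ 1 (mod 3). M₂ = 3, y₂ ≡ 3 (mod 4). m = 1×4×1 + 1×3×3 ≡ 1 (mod 12)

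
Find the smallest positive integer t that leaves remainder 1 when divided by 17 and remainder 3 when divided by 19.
M = 17 × 19 = 323. M₁ = 19, y₁ ≡ 9 (mod 17). M₂ = 17, y₂ ≡ 9 (mod 19). t = 1×19×9 + 3×17×9 ≡ 307 (mod 323)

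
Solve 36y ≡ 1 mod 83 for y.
Since 83 is prime, by Fermat 36^(-1) ≡ 36^{81} ≡ 30 mod 83. Verify: 36 × 30 = 1080 ≡ 1 mod 83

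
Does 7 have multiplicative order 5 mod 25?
Powers of 7 mod 25: 7^1≡7, 7^2≡24, 7^3≡18, 7^4≡1. Already 7^4≡1, so the order is 4 < 5. No, the actual order is 4.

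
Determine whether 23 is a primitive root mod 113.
ord_113(23) divides 112. For each prime q|112: 23^{56}≡112, 23^{16}≡30, none ≡ 1. So 23 has order 112 and is a primitive root mod 113.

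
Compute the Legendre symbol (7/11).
(7/11) = 7^{5} mod 11 = -1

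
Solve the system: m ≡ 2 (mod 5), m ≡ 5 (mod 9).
M = 5 × 9 = 45. M₁ = 9, y₁ ≡ 4 (mod 5). M₂ = 5, y₂ ≡ 2 (mod 9). m = 2×9×4 + 5×5×2 ≡ 32 (mod 45)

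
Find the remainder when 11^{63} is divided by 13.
By Fermat: 11^{12} ≡ 1 mod 13. 63 = 5×12 + 3. So 11^{63} ≡ 11^{3} ≡ 5 mod 13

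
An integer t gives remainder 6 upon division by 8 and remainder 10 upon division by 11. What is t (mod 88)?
M = 8 × 11 = 88. M₁ = 11, y₁ ≡ 3 (mod 8). M₂ = 8, y₂ ≡ 7 (mod 11). t = 6×11×3 + 10×8×7 ≡ 54 (mod 88)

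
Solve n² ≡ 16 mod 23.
The square roots of 16 mod 23 are 4 and 19. Verify: 4² = 16 ≡ 16 mod 23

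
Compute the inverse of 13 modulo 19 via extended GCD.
Extended GCD: 13(3) + 19(-2) = 1. So 13^(-1) ≡ 3 (mod 19). Verify: 13 × 3 = 39 ≡ 1 (mod 19)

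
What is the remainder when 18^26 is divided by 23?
Using Fermat: 18^{22} ≡ 1 mod 23. 26 ≡ 4 mod 22. So 18^{26} ≡ 18^{4} ≡ 4 mod 23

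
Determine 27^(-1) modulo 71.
Since 71 is prime, by Fermat 27^(-1) ≡ 27^{69} ≡ 50 mod 71. Verify: 27 × 50 = 1350 ≡ 1 mod 71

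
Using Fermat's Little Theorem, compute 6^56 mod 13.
By Fermat: 6^{12} ≡ 1 mod 13. 56 = 4×12 + 8. So 6^{56} ≡ 6^{8} ≡ 3 mod 13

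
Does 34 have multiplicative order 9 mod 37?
Powers of 34 mod 37: 34^1≡34, 34^2≡9, 34^3≡10, 34^4≡7, 34^5≡16, 34^6≡26, 34^7≡33, 34^8≡12, 34^9≡1. First k with 34^k≡1 is k=9. Yes, ord_37(34) = 9.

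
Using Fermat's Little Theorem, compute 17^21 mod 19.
By Fermat: 17^{18} ≡ 1 (mod 19). So 17^{21} = 17^{18} · 17^{3} ≡ 17^{3} ≡ 11 (mod 19)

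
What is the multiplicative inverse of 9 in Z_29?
Since 29 is prime, by Fermat 9^(-1) ≡ 9^{27} ≡ 13 (mod 29). Verify: 9 × 13 = 117 ≡ 1 (mod 29)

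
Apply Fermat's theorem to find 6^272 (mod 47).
By Fermat: 6^{46} ≡ 1 (mod 47). 272 ≡ 42 (mod 46). So 6^{272} ≡ 6^{42} ≡ 7 (mod 47)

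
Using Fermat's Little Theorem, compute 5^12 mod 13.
By Fermat's Little Theorem, 5^{12} ≡ 1 mod 13 since 13 is prime and gcd(5, 13) = 1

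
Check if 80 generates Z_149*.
80^{37} ≡ 1 (mod 149) and 37 < 148, so ord_149(80) = 37 ≠ 148 and 80 is not a primitive root.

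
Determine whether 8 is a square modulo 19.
By Euler's criterion: 8^{9} ≡ 18 (mod 19). Since this equals -1 (≡ 18), 8 is not a QR.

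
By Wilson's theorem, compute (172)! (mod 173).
By Wilson's theorem, (172)! ≡ -1 ≡ 172 (mod 173)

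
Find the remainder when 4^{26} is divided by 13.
By Fermat: 4^{12} ≡ 1 mod 13. 26 = 2×12 + 2. So 4^{26} ≡ 4^{2} ≡ 3 mod 13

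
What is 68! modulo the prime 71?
(70)! = (68)! × (69) × (70) ≡ -1 mod 71. So (68)! ≡ -1 × [(70)(69)]^(-1) ≡ 35 mod 71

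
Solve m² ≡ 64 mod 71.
The square roots of 64 mod 71 are 8 and 63. Verify: 8² = 64 ≡ 64 mod 71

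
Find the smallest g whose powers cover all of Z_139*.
g = 2. For each prime q|138: 2^{69}≡138, 2^{46}≡96, 2^{6}≡64, none ≡ 1, so ord_139(2) = 138 and 2 is a primitive root.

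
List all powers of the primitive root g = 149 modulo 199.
149^1, 149^2, ..., 149^{198} mod 199: [149, 112, 171, 7, 48, 187, 3, 49, 137, 115, 21, 144, 163, 9, 147, 13, 146, 63, 34, 91, 27, 43, 39, 40, 189, 102, 74, 81, 129, 117, 120, 169, 107, 23, 44, 188, 152, 161, 109, 122, 69, 132, 166, 58, 85, 128, 167, 8, 197, 100, 174, 56, 185, 103, 24, 193, 101, 124, 168, 157, 110, 72, 181, 104, 173, 106, 73, 131, 17, 145, 113, 121, 119, 20, 194, 51, 37, 140, 164, 158, 60, 184, 153, 111, 22, 94, 76, 180, 154, 61, 134, 66, 83, 29, 142, 64, 183, 4, 198, 50, 87, 28, 192, 151, 12, 196, 150, 62, 84, 178, 55, 36, 190, 52, 186, 53, 136, 165, 108, 172, 156, 160, 159, 10, 97, 125, 118, 70, 82, 79, 30, 92, 176, 155, 11, 47, 38, 90, 77, 130, 67, 33, 141, 114, 71, 32, 191, 2, 99, 25, 143, 14, 96, 175, 6, 98, 75, 31, 42, 89, 127, 18, 95, 26, 93, 126, 68, 182, 54, 86, 78, 80, 179, 5, 148, 162, 59, 35, 41, 139, 15, 46, 88, 177, 105, 123, 19, 45, 138, 65, 133, 116, 170, 57, 135, 16, 195, 1]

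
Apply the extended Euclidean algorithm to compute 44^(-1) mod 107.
Extended GCD: 44(-17) + 107(7) = 1. So 44^(-1) ≡ -17 ≡ 90 mod 107. Verify: 44 × 90 = 3960 ≡ 1 mod 107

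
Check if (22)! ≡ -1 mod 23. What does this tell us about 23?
(22)! mod 23 = 22. Since this equals -1 mod 23, Wilson confirms 23 is prime.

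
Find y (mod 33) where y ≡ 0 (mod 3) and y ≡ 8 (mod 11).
M = 3 × 11 = 33. M₁ = 11, y₁ ≡ 2 (mod 3). M₂ = 3, y₂ ≡ 4 (mod 11). y = 0×11×2 + 8×3×4 ≡ 30 (mod 33)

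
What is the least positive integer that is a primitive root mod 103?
g = 5. For each prime q|102: 5^{51}≡102, 5^{34}≡56, 5^{6}≡72, none ≡ 1, so ord_103(5) = 102 and 5 is a primitive root.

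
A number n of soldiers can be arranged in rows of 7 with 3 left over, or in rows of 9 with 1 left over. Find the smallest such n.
M = 7 × 9 = 63. M₁ = 9, y₁ ≡ 4 (mod 7). M₂ = 7, y₂ ≡ 4 (mod 9). n = 3×9×4 + 1×7×4 ≡ 10 (mod 63)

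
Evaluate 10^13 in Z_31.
By repeated squaring (mod 31): 10^{1}≡10, 10^{2}≡7, 10^{4}≡18, 10^{8}≡14. Then 10^{13} = 10^{8+4+1} ≡ 14 × 18 × 10 ≡ 9 (mod 31)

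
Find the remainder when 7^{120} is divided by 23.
By Fermat: 7^{22} ≡ 1 (mod 23). 120 = 5×22 + 10. So 7^{120} ≡ 7^{10} ≡ 13 (mod 23)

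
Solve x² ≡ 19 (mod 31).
The square roots of 19 mod 31 are 9 and 22. Verify: 9² = 81 ≡ 19 (mod 31)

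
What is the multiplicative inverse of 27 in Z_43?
Since 43 is prime, by Fermat 27^(-1) ≡ 27^{41} ≡ 8 mod 43. Verify: 27 × 8 = 216 ≡ 1 mod 43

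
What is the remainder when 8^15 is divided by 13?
Using Fermat: 8^{12} ≡ 1 (mod 13). 15 ≡ 3 (mod 12). So 8^{15} ≡ 8^{3} ≡ 5 (mod 13)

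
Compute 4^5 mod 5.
Using Fermat: 4^{4} ≡ 1 mod 5. 5 ≡ 1 mod 4. So 4^{5} ≡ 4^{1} ≡ 4 mod 5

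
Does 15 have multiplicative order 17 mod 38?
Powers of 15 mod 38: 15^1≡15, 15^2≡35, 15^3≡31, 15^4≡9, 15^5≡21, 15^6≡11, 15^7≡13, 15^8≡5, 15^9≡37, 15^10≡23, 15^11≡3, 15^12≡7, 15^13≡29, 15^14≡17, 15^15≡27, 15^16≡25, 15^17≡33, 15^18≡1. 15^17≡33≢1, so ord ≠ 17. No, the actual order is 18.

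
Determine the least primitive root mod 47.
g = 5. Powers: [5, 25, 31, 14, 23, 21, 11, 8, ...] generates all 46 non-zero residues.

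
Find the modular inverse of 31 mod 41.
Since 41 is prime, by Fermat 31^(-1) ≡ 31^{39} ≡ 4 mod 41. Verify: 31 × 4 = 124 ≡ 1 mod 41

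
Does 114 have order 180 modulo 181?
114^{15} ≡ 1 (mod 181) and 15 < 180, so ord_181(114) = 15 ≠ 180 and 114 is not a primitive root.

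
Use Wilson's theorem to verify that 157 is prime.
(156)! mod 157 = 156. Since this equals -1 (mod 157), Wilson confirms 157 is prime.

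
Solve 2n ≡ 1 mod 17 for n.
Since 17 is prime, by Fermat 2^(-1) ≡ 2^{15} ≡ 9 mod 17. Verify: 2 × 9 = 18 ≡ 1 mod 17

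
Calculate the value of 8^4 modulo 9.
8^{4} = 4096 ≡ 1 mod 9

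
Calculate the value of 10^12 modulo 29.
By repeated squaring mod 29: 10^{1}≡10, 10^{2}≡13, 10^{4}≡24, 10^{8}≡25. Then 10^{12} = 10^{8+4} ≡ 25 × 24 ≡ 20 mod 29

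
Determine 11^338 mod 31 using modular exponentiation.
Using Fermat: 11^{30} ≡ 1 (mod 31). 338 ≡ 8 (mod 30). So 11^{338} ≡ 11^{8} ≡ 19 (mod 31)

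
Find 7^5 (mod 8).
By repeated squaring (mod 8): 7^{1}≡7, 7^{2}≡1, 7^{4}≡1. Then 7^{5} = 7^{4+1} ≡ 1 × 7 ≡ 7 (mod 8)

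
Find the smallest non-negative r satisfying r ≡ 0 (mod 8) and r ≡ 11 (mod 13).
M = 8 × 13 = 104. M₁ = 13, y₁ ≡ 5 (mod 8). M₂ = 8, y₂ ≡ 5 (mod 13). r = 0×13×5 + 11×8×5 ≡ 24 (mod 104)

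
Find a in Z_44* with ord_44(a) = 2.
21 has order 2 mod 44 since 21^{2} ≡ 1 (mod 44) and no smaller power works.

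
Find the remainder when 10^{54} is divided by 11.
By Fermat: 10^{10} ≡ 1 mod 11. 54 = 5×10 + 4. So 10^{54} ≡ 10^{4} ≡ 1 mod 11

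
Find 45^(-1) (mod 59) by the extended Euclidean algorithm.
Extended GCD: 45(21) + 59(-16) = 1. So 45^(-1) ≡ 21 (mod 59). Verify: 45 × 21 = 945 ≡ 1 (mod 59)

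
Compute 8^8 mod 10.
By repeated squaring mod 10: 8^{1}≡8, 8^{2}≡4, 8^{4}≡6, 8^{8}≡6. So 8^{8} ≡ 6 mod 10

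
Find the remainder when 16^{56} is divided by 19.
By Fermat: 16^{18} ≡ 1 (mod 19). 56 = 3×18 + 2. So 16^{56} ≡ 16^{2} ≡ 9 (mod 19)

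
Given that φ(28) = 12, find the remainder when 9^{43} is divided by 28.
By Euler: 9^{12} ≡ 1 (mod 28) since gcd(9, 28) = 1. 43 = 3×12 + 7. So 9^{43} ≡ 9^{7} ≡ 9 (mod 28)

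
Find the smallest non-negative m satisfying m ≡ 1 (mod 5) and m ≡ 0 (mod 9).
M = 5 × 9 = 45. M₁ = 9, y₁ ≡ 4 (mod 5). M₂ = 5, y₂ ≡ 2 (mod 9). m = 1×9×4 + 0×5×2 ≡ 36 (mod 45)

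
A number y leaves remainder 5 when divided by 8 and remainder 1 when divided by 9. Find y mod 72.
M = 8 × 9 = 72. M₁ = 9, y₁ ≡ 1 mod 8. M₂ = 8, y₂ ≡ 8 mod 9. y = 5×9×1 + 1×8×8 ≡ 37 mod 72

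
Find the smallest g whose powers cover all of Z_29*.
g = 2. Powers: [2, 4, 8, 16, 3, 6, 12, 24, ...] generates all 28 non-zero residues.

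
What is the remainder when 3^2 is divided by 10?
3^{2} = 9 ≡ 9 mod 10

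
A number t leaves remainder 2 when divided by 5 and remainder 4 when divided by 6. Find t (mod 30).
M = 5 × 6 = 30. M₁ = 6, y₁ ≡ 1 (mod 5). M₂ = 5, y₂ ≡ 5 (mod 6). t = 2×6×1 + 4×5×5 ≡ 22 (mod 30)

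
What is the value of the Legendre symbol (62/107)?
(62/107) = 62^{53} mod 107 = 1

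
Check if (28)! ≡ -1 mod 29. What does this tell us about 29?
(28)! mod 29 = 28. Since this equals -1 mod 29, Wilson confirms 29 is prime.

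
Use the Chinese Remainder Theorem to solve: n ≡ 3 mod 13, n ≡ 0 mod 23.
M = 13 × 23 = 299. M₁ = 23, y₁ ≡ 4 mod 13. M₂ = 13, y₂ ≡ 16 mod 23. n = 3×23×4 + 0×13×16 ≡ 276 mod 299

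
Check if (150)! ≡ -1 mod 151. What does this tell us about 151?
(150)! mod 151 = 150. Since this equals -1 mod 151, Wilson confirms 151 is prime.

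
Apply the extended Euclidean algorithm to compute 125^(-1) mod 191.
Extended GCD: 125(-55) + 191(36) = 1. So 125^(-1) ≡ -55 ≡ 136 (mod 191). Verify: 125 × 136 = 17000 ≡ 1 (mod 191)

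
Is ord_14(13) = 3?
Powers of 13 mod 14: 13^1≡13, 13^2≡1. Already 13^2≡1, so the order is 2 < 3. No, the actual order is 2.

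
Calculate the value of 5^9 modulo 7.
Using Fermat: 5^{6} ≡ 1 mod 7. 9 ≡ 3 mod 6. So 5^{9} ≡ 5^{3} ≡ 6 mod 7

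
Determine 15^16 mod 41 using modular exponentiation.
By repeated squaring (mod 41): 15^{1}≡15, 15^{2}≡20, 15^{4}≡31, 15^{8}≡18, 15^{16}≡37. So 15^{16} ≡ 37 (mod 41)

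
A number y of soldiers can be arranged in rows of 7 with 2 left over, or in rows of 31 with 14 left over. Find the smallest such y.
M = 7 × 31 = 217. M₁ = 31, y₁ ≡ 5 mod 7. M₂ = 7, y₂ ≡ 9 mod 31. y = 2×31×5 + 14×7×9 ≡ 107 mod 217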